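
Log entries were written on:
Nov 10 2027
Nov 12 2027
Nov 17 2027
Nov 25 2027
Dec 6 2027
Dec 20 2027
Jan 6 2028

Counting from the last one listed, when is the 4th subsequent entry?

Apr 13 2028

Intervals are 2, 5, 8, 11, 14, 17 days — an arithmetic progression with common difference 3.
Next gap: 20 days. Jan 6 2028 + 20 days = Jan 26 2028.
Next gap: 23 days. Jan 26 2028 + 23 days = Feb 18 2028.
Next gap: 26 days. Feb 18 2028 + 26 days = Mar 15 2028.
Next gap: 29 days. Mar 15 2028 + 29 days = Apr 13 2028.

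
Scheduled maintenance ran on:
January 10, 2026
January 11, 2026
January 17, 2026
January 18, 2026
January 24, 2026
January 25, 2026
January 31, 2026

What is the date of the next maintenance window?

Gaps: 1, 6, 1, 6, 1, 6 days — not constant, but cyclic with period 2.
The events fall on every Saturday and Sunday.
Next Sunday: February 1, 2026.

February 1, 2026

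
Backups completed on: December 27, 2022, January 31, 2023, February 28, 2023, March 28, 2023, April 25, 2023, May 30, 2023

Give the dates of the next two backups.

These are Tuesdays with 35, 28, 28, 28, 35-day gaps.
Each is the final Tuesday of its month — January 31, 2023 is past the 28th, so '4th Tuesday' doesn't fit.
Last Tuesday of June 2023: June 27, 2023.
July 2023 ends with Tuesday July 25, 2023.

June 27, 2023; July 25, 2023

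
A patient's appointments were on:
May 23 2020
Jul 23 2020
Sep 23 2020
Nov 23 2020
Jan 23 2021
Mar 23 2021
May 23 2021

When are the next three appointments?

Gaps: 61, 62, 61, 61, 59, 61 days — not constant. Every event is on the 23rd of the month.
Pattern: the 23rd of every 2 months.
Next: July 2021 → Jul 23 2021.
Next: September 2021 → Sep 23 2021.
November 2021: Nov 23 2021.

Jul 23 2021, Sep 23 2021, Nov 23 2021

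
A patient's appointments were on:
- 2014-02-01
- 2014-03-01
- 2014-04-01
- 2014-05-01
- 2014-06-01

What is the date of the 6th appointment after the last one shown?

2014-12-01

The day-of-month is always 1 (28, 31, 30, 31 days between events).
So this recurs on the 1st of each month.
Next: July 2014 → 2014-07-01.
August 2014: 2014-08-01.
September 2014: 2014-09-01.
October 2014: 2014-10-01.
Next: November 2014 → 2014-11-01.
December 2014: 2014-12-01.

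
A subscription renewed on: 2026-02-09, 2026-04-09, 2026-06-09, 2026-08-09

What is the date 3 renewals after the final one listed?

2027-02-09

The day-of-month is always 9 (59, 61, 61 days between events).
So this recurs on the 9th of every 2 months.
Next: October 2026 → 2026-10-09.
December 2026: 2026-12-09.
Next: February 2027 → 2027-02-09.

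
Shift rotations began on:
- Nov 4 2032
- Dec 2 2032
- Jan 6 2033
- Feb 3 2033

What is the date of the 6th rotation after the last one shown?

Aug 4 2033

All dates are Thursdays, 28, 35, 28 days apart.
Specifically, the 1st Thursday of each month.
1st Thursday of March 2033: Mar 3 2033.
1st Thursday of April 2033: Apr 7 2033.
May 2033 — 1st Thursday is May 5 2033.
June 2033 — 1st Thursday is Jun 2 2033.
1st Thursday of July 2033: Jul 7 2033.
August 2033 — 1st Thursday is Aug 4 2033.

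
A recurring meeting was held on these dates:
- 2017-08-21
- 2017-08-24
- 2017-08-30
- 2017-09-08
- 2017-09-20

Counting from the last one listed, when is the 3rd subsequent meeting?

2017-11-13

Gaps: 3, 6, 9, 12 days — each gap is 3 larger than the previous one.
Next gap: 15 days. 2017-09-20 + 15 days = 2017-10-05.
Next gap: 18 days. 2017-10-05 + 18 days = 2017-10-23.
Next gap: 21 days. 2017-10-23 + 21 days = 2017-11-13.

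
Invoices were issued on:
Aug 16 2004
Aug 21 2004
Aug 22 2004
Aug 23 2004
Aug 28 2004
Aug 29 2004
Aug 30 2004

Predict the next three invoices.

Gaps: 5, 1, 1, 5, 1, 1 days — not constant, but cyclic with period 3.
The events fall on every Monday, Saturday and Sunday.
Next Saturday: Sep 4 2004.
Next Sunday: Sep 5 2004.
Next Monday: Sep 6 2004.

Sep 4 2004, Sep 5 2004, Sep 6 2004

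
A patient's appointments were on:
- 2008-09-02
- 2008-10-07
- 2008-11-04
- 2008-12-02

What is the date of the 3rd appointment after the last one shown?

These are Tuesdays at 28- or 35-day spacing (35, 28, 28).
The pattern: 1st Tuesday of the month.
1st Tuesday of January 2009: 2009-01-06.
February 2009 — 1st Tuesday is 2009-02-03.
1st Tuesday of March 2009: 2009-03-03.

2009-03-03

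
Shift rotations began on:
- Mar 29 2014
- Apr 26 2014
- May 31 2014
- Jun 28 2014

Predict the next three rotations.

These are Saturdays with 28, 35, 28-day gaps.
Each is the final Saturday of its month — Mar 29 2014 is past the 28th, so '4th Saturday' doesn't fit.
Last Saturday of July 2014: Jul 26 2014.
Last Saturday of August 2014: Aug 30 2014.
Last Saturday of September 2014: Sep 27 2014.

Jul 26 2014, Aug 30 2014, Sep 27 2014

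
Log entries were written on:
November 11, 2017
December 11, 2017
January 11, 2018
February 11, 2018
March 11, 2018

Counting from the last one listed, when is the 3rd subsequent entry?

June 11, 2018

Gaps: 30, 31, 31, 28 days — not constant. Every event is on the 11th of the month.
Pattern: the 11th of each month.
April 2018: April 11, 2018.
May 2018: May 11, 2018.
June 2018: June 11, 2018.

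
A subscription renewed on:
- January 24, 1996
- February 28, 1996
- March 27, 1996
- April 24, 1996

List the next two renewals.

May 22, 1996; June 26, 1996

Gaps: 35, 28, 28 days — a mix of 28 and 35. Every date is a Wednesday.
Each is the 4th Wednesday of its month.
May 1996 — 4th Wednesday is May 22, 1996.
June 1996 — 4th Wednesday is June 26, 1996.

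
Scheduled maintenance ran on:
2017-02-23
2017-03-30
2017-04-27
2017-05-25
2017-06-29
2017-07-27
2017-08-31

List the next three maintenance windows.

Every date is a Thursday; gaps 35, 28, 28, 35, 28, 35 days.
Each is the last Thursday of its month (at least one falls on the 29th or later, ruling out '4th Thursday').
Last Thursday of September 2017: 2017-09-28.
October 2017 ends with Thursday 2017-10-26.
Last Thursday of November 2017: 2017-11-30.

2017-09-28, 2017-10-26, 2017-11-30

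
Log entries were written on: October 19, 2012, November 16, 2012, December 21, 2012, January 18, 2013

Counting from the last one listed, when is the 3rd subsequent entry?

All dates are Fridays, 28, 35, 28 days apart.
Specifically, the 3rd Friday of each month.
3rd Friday of February 2013: February 15, 2013.
March 2013 — 3rd Friday is March 15, 2013.
3rd Friday of April 2013: April 19, 2013.

April 19, 2013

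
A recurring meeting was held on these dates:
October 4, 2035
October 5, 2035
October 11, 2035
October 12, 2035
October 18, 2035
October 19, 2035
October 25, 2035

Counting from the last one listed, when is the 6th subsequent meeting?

November 15, 2035

Every event lands on a Thursday or Friday (gaps cycle 1, 6, 1, 6, 1, 6).
So the schedule is: every Thursday and Friday.
Next Friday: October 26, 2035.
The following Thursday is November 1, 2035.
The following Friday is November 2, 2035.
The following Thursday is November 8, 2035.
Next Friday: November 9, 2035.
The following Thursday is November 15, 2035.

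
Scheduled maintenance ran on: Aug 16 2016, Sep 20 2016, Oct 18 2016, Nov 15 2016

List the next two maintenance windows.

Dec 20 2016, Jan 17 2017

Gaps: 35, 28, 28 days — a mix of 28 and 35. Every date is a Tuesday.
Each is the 3rd Tuesday of its month.
December 2016 — 3rd Tuesday is Dec 20 2016.
3rd Tuesday of January 2017: Jan 17 2017.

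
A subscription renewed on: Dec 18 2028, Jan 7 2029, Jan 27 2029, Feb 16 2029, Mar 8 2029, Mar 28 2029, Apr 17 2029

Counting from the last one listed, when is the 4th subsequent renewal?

Jul 6 2029

The spacing is 20, 20, 20, 20, 20, 20 days — always 20 days.
Apr 17 2029 + 20 days = May 7 2029.
May 7 2029 + 20 days = May 27 2029.
May 27 2029 + 20 days = Jun 16 2029.
Jun 16 2029 + 20 days = Jul 6 2029.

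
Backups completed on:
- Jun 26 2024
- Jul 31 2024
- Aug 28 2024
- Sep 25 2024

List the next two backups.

Every date is a Wednesday; gaps 35, 28, 28 days.
Each is the last Wednesday of its month (at least one falls on the 29th or later, ruling out '4th Wednesday').
October 2024 ends with Wednesday Oct 30 2024.
November 2024 ends with Wednesday Nov 27 2024.

Oct 30 2024, Nov 27 2024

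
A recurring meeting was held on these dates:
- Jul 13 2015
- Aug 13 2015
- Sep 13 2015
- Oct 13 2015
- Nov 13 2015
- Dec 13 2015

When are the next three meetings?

Jan 13 2016, Feb 13 2016, Mar 13 2016

The day-of-month is always 13 (31, 31, 30, 31, 30 days between events).
So this recurs on the 13th of each month.
Next: January 2016 → Jan 13 2016.
February 2016: Feb 13 2016.
March 2016: Mar 13 2016.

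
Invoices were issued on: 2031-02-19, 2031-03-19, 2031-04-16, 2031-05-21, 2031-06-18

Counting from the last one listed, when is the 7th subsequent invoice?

All dates are Wednesdays, 28, 28, 35, 28 days apart.
Specifically, the 3rd Wednesday of each month.
July 2031 — 3rd Wednesday is 2031-07-16.
3rd Wednesday of August 2031: 2031-08-20.
3rd Wednesday of September 2031: 2031-09-17.
October 2031 — 3rd Wednesday is 2031-10-15.
3rd Wednesday of November 2031: 2031-11-19.
3rd Wednesday of December 2031: 2031-12-17.
January 2032 — 3rd Wednesday is 2032-01-21.

2032-01-21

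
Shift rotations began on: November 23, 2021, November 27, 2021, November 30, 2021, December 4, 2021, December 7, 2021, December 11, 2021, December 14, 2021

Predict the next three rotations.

December 18, 2021; December 21, 2021; December 25, 2021

Gaps: 4, 3, 4, 3, 4, 3 days — not constant, but cyclic with period 2.
The events fall on every Tuesday and Saturday.
Next Saturday: December 18, 2021.
The following Tuesday is December 21, 2021.
The following Saturday is December 25, 2021.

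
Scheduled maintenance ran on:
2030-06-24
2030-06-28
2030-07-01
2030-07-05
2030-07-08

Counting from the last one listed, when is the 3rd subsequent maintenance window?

Gaps: 4, 3, 4, 3 days — not constant, but cyclic with period 2.
The events fall on every Monday and Friday.
The following Friday is 2030-07-12.
Next Monday: 2030-07-15.
The following Friday is 2030-07-19.

2030-07-19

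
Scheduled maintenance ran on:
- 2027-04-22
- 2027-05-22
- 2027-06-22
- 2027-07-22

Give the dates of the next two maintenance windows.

The day-of-month is always 22 (30, 31, 30 days between events).
So this recurs on the 22nd of each month.
Next: August 2027 → 2027-08-22.
Next: September 2027 → 2027-09-22.

2027-08-22, 2027-09-22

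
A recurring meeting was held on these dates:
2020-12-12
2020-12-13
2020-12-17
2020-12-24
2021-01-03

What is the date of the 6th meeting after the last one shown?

Gaps: 1, 4, 7, 10 days — each gap is 3 larger than the previous one.
Next gap: 13 days. 2021-01-03 + 13 days = 2021-01-16.
Next gap: 16 days. 2021-01-16 + 16 days = 2021-02-01.
Next gap: 19 days. 2021-02-01 + 19 days = 2021-02-20.
Next gap: 22 days. 2021-02-20 + 22 days = 2021-03-14.
Next gap: 25 days. 2021-03-14 + 25 days = 2021-04-08.
Next gap: 28 days. 2021-04-08 + 28 days = 2021-05-06.

2021-05-06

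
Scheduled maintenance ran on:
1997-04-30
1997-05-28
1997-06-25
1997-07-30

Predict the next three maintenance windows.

These are Wednesdays with 28, 28, 35-day gaps.
Each is the final Wednesday of its month — 1997-04-30 is past the 28th, so '4th Wednesday' doesn't fit.
August 1997 ends with Wednesday 1997-08-27.
September 1997 ends with Wednesday 1997-09-24.
October 1997 ends with Wednesday 1997-10-29.

1997-08-27, 1997-09-24, 1997-10-29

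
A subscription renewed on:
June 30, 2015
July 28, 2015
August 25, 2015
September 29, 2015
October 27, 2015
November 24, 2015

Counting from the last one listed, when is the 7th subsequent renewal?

Every date is a Tuesday; gaps 28, 28, 35, 28, 28 days.
Each is the last Tuesday of its month (at least one falls on the 29th or later, ruling out '4th Tuesday').
Last Tuesday of December 2015: December 29, 2015.
Last Tuesday of January 2016: January 26, 2016.
February 2016 ends with Tuesday February 23, 2016.
March 2016 ends with Tuesday March 29, 2016.
Last Tuesday of April 2016: April 26, 2016.
May 2016 ends with Tuesday May 31, 2016.
June 2016 ends with Tuesday June 28, 2016.

June 28, 2016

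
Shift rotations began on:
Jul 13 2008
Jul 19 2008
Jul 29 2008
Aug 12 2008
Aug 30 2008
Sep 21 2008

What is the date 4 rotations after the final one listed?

Jan 27 2009

The spacing grows by 4 each time: 6, 10, 14, 18, 22 days.
Next gap: 26 days. Sep 21 2008 + 26 days = Oct 17 2008.
Next gap: 30 days. Oct 17 2008 + 30 days = Nov 16 2008.
Next gap: 34 days. Nov 16 2008 + 34 days = Dec 20 2008.
Next gap: 38 days. Dec 20 2008 + 38 days = Jan 27 2009.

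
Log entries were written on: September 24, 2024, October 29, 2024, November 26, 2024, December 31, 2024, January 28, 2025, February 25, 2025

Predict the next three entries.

Every date is a Tuesday; gaps 35, 28, 35, 28, 28 days.
Each is the last Tuesday of its month (at least one falls on the 29th or later, ruling out '4th Tuesday').
Last Tuesday of March 2025: March 25, 2025.
April 2025 ends with Tuesday April 29, 2025.
Last Tuesday of May 2025: May 27, 2025.

March 25, 2025; April 29, 2025; May 27, 2025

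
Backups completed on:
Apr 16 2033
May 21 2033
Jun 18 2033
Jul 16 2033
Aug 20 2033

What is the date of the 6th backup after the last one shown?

Feb 18 2034

Gaps: 35, 28, 28, 35 days — a mix of 28 and 35. Every date is a Saturday.
Each is the 3rd Saturday of its month.
September 2033 — 3rd Saturday is Sep 17 2033.
3rd Saturday of October 2033: Oct 15 2033.
November 2033 — 3rd Saturday is Nov 19 2033.
December 2033 — 3rd Saturday is Dec 17 2033.
3rd Saturday of January 2034: Jan 21 2034.
3rd Saturday of February 2034: Feb 18 2034.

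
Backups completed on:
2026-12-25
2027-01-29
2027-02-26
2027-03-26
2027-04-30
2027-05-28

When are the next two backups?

All Fridays; the gaps (35, 28, 28, 35, 28) vary with month length.
This is the last Friday of each month.
Last Friday of June 2027: 2027-06-25.
Last Friday of July 2027: 2027-07-30.

2027-06-25, 2027-07-30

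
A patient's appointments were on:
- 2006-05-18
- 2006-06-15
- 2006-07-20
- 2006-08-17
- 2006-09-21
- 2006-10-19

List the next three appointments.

Gaps: 28, 35, 28, 35, 28 days — a mix of 28 and 35. Every date is a Thursday.
Each is the 3rd Thursday of its month.
November 2006 — 3rd Thursday is 2006-11-16.
December 2006 — 3rd Thursday is 2006-12-21.
January 2007 — 3rd Thursday is 2007-01-18.

2006-11-16, 2006-12-21, 2007-01-18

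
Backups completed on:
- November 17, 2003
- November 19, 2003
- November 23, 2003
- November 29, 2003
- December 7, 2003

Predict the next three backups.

The spacing grows by 2 each time: 2, 4, 6, 8 days.
Next gap: 10 days. December 7, 2003 + 10 days = December 17, 2003.
Next gap: 12 days. December 17, 2003 + 12 days = December 29, 2003.
Next gap: 14 days. December 29, 2003 + 14 days = January 12, 2004.

December 17, 2003; December 29, 2003; January 12, 2004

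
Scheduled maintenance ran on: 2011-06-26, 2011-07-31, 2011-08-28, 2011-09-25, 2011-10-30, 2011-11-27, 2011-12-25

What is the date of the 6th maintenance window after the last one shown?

These are Sundays with 35, 28, 28, 35, 28, 28-day gaps.
Each is the final Sunday of its month — 2011-07-31 is past the 28th, so '4th Sunday' doesn't fit.
January 2012 ends with Sunday 2012-01-29.
Last Sunday of February 2012: 2012-02-26.
March 2012 ends with Sunday 2012-03-25.
April 2012 ends with Sunday 2012-04-29.
Last Sunday of May 2012: 2012-05-27.
June 2012 ends with Sunday 2012-06-24.

2012-06-24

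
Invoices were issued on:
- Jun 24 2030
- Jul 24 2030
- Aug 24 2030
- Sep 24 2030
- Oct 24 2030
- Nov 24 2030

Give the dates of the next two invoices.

Dec 24 2030, Jan 24 2031

The day-of-month is always 24 (30, 31, 31, 30, 31 days between events).
So this recurs on the 24th of each month.
December 2030: Dec 24 2030.
Next: January 2031 → Jan 24 2031.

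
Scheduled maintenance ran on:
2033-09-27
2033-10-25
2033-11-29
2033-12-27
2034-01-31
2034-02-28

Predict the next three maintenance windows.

2034-03-28, 2034-04-25, 2034-05-30

All Tuesdays; the gaps (28, 35, 28, 35, 28) vary with month length.
This is the last Tuesday of each month.
Last Tuesday of March 2034: 2034-03-28.
April 2034 ends with Tuesday 2034-04-25.
May 2034 ends with Tuesday 2034-05-30.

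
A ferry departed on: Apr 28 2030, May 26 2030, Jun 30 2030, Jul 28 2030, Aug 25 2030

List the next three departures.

These are Sundays with 28, 35, 28, 28-day gaps.
Each is the final Sunday of its month — Jun 30 2030 is past the 28th, so '4th Sunday' doesn't fit.
Last Sunday of September 2030: Sep 29 2030.
October 2030 ends with Sunday Oct 27 2030.
November 2030 ends with Sunday Nov 24 2030.

Sep 29 2030, Oct 27 2030, Nov 24 2030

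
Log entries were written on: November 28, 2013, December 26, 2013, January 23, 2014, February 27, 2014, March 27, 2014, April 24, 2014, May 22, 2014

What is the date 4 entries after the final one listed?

All dates are Thursdays, 28, 28, 35, 28, 28, 28 days apart.
Specifically, the 4th Thursday of each month.
June 2014 — 4th Thursday is June 26, 2014.
July 2014 — 4th Thursday is July 24, 2014.
August 2014 — 4th Thursday is August 28, 2014.
September 2014 — 4th Thursday is September 25, 2014.

September 25, 2014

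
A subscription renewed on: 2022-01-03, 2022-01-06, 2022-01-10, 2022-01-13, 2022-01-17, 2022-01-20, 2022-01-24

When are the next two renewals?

2022-01-27, 2022-01-31

Gaps: 3, 4, 3, 4, 3, 4 days — not constant, but cyclic with period 2.
The events fall on every Monday and Thursday.
The following Thursday is 2022-01-27.
Next Monday: 2022-01-31.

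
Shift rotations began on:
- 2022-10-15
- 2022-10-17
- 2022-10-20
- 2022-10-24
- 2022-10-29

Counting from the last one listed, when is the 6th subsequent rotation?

Gaps: 2, 3, 4, 5 days — each gap is 1 larger than the previous one.
Next gap: 6 days. 2022-10-29 + 6 days = 2022-11-04.
Next gap: 7 days. 2022-11-04 + 7 days = 2022-11-11.
Next gap: 8 days. 2022-11-11 + 8 days = 2022-11-19.
Next gap: 9 days. 2022-11-19 + 9 days = 2022-11-28.
Next gap: 10 days. 2022-11-28 + 10 days = 2022-12-08.
Next gap: 11 days. 2022-12-08 + 11 days = 2022-12-19.

2022-12-19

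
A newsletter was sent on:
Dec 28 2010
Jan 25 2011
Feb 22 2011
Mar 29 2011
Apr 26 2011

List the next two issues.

All Tuesdays; the gaps (28, 28, 35, 28) vary with month length.
This is the last Tuesday of each month.
Last Tuesday of May 2011: May 31 2011.
Last Tuesday of June 2011: Jun 28 2011.

May 31 2011, Jun 28 2011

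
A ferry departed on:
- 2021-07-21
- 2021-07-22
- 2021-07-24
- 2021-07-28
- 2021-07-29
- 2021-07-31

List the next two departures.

2021-08-04, 2021-08-05

The gap pattern 1, 2, 4, 1, 2 repeats every 3 events.
These are the Wednesdays, Thursdays and Saturdays of each week.
The following Wednesday is 2021-08-04.
The following Thursday is 2021-08-05.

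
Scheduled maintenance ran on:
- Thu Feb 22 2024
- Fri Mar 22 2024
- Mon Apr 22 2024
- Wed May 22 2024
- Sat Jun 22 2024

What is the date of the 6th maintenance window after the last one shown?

Sun Dec 22 2024

Each date is the 22nd; the gaps (29, 31, 30, 31) track the month lengths.
The rule is the 22nd of each month.
Next: July 2024 → Mon Jul 22 2024.
Next: August 2024 → Thu Aug 22 2024.
September 2024: Sun Sep 22 2024.
Next: October 2024 → Tue Oct 22 2024.
November 2024: Fri Nov 22 2024.
Next: December 2024 → Sun Dec 22 2024.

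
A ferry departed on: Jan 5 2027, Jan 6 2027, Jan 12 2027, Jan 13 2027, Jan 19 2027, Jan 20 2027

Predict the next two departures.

Jan 26 2027, Jan 27 2027

Every event lands on a Tuesday or Wednesday (gaps cycle 1, 6, 1, 6, 1).
So the schedule is: every Tuesday and Wednesday.
The following Tuesday is Jan 26 2027.
The following Wednesday is Jan 27 2027.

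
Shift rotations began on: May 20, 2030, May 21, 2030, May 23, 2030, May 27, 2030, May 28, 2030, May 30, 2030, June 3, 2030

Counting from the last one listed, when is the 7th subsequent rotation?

June 18, 2030

The gap pattern 1, 2, 4, 1, 2, 4 repeats every 3 events.
These are the Mondays, Tuesdays and Thursdays of each week.
Next Tuesday: June 4, 2030.
The following Thursday is June 6, 2030.
The following Monday is June 10, 2030.
The following Tuesday is June 11, 2030.
Next Thursday: June 13, 2030.
The following Monday is June 17, 2030.
Next Tuesday: June 18, 2030.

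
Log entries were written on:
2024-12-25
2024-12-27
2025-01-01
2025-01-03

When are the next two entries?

The gap pattern 2, 5, 2 repeats every 2 events.
These are the Wednesdays and Fridays of each week.
The following Wednesday is 2025-01-08.
Next Friday: 2025-01-10.

2025-01-08, 2025-01-10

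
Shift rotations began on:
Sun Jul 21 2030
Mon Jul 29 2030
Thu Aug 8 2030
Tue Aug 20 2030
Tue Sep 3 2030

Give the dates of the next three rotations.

Gaps: 8, 10, 12, 14 days — each gap is 2 larger than the previous one.
Next gap: 16 days. Tue Sep 3 2030 + 16 days = Thu Sep 19 2030.
Next gap: 18 days. Thu Sep 19 2030 + 18 days = Mon Oct 7 2030.
Next gap: 20 days. Mon Oct 7 2030 + 20 days = Sun Oct 27 2030.

Thu Sep 19 2030, Mon Oct 7 2030, Sun Oct 27 2030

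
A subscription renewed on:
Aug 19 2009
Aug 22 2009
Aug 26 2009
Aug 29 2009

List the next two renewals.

Sep 2 2009, Sep 5 2009

Every event lands on a Wednesday or Saturday (gaps cycle 3, 4, 3).
So the schedule is: every Wednesday and Saturday.
Next Wednesday: Sep 2 2009.
The following Saturday is Sep 5 2009.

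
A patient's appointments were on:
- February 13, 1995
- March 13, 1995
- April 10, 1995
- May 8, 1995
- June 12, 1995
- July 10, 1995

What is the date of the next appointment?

August 14, 1995

These are Mondays at 28- or 35-day spacing (28, 28, 28, 35, 28).
The pattern: 2nd Monday of the month.
August 1995 — 2nd Monday is August 14, 1995.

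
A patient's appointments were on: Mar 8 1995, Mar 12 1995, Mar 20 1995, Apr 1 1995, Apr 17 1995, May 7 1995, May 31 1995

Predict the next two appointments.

Gaps: 4, 8, 12, 16, 20, 24 days — each gap is 4 larger than the previous one.
Next gap: 28 days. May 31 1995 + 28 days = Jun 28 1995.
Next gap: 32 days. Jun 28 1995 + 32 days = Jul 30 1995.

Jun 28 1995, Jul 30 1995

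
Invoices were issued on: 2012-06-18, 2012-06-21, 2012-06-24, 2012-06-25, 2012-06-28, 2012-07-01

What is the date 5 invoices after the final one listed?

Gaps: 3, 3, 1, 3, 3 days — not constant, but cyclic with period 3.
The events fall on every Monday, Thursday and Sunday.
The following Monday is 2012-07-02.
The following Thursday is 2012-07-05.
The following Sunday is 2012-07-08.
Next Monday: 2012-07-09.
The following Thursday is 2012-07-12.

2012-07-12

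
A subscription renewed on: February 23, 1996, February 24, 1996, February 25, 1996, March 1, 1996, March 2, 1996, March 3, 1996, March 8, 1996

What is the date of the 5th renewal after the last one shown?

Every event lands on a Friday or Saturday or Sunday (gaps cycle 1, 1, 5, 1, 1, 5).
So the schedule is: every Friday, Saturday and Sunday.
The following Saturday is March 9, 1996.
The following Sunday is March 10, 1996.
Next Friday: March 15, 1996.
Next Saturday: March 16, 1996.
The following Sunday is March 17, 1996.

March 17, 1996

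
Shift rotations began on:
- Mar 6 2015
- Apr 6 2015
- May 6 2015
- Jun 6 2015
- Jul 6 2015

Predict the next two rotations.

Gaps: 31, 30, 31, 30 days — not constant. Every event is on the 6th of the month.
Pattern: the 6th of each month.
August 2015: Aug 6 2015.
September 2015: Sep 6 2015.

Aug 6 2015, Sep 6 2015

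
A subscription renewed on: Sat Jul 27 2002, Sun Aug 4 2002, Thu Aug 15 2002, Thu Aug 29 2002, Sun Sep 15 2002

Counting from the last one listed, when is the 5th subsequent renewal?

The spacing grows by 3 each time: 8, 11, 14, 17 days.
Next gap: 20 days. Sun Sep 15 2002 + 20 days = Sat Oct 5 2002.
Next gap: 23 days. Sat Oct 5 2002 + 23 days = Mon Oct 28 2002.
Next gap: 26 days. Mon Oct 28 2002 + 26 days = Sat Nov 23 2002.
Next gap: 29 days. Sat Nov 23 2002 + 29 days = Sun Dec 22 2002.
Next gap: 32 days. Sun Dec 22 2002 + 32 days = Thu Jan 23 2003.

Thu Jan 23 2003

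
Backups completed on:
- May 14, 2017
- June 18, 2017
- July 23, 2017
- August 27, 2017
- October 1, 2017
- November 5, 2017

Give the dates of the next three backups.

December 10, 2017; January 14, 2018; February 18, 2018

The spacing is 35, 35, 35, 35, 35 days — always 35 days.
November 5, 2017 + 35 days = December 10, 2017.
December 10, 2017 + 35 days = January 14, 2018.
January 14, 2018 + 35 days = February 18, 2018.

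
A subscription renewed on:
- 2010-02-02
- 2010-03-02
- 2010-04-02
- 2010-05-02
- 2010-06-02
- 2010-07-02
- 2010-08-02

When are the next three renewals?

The day-of-month is always 2 (28, 31, 30, 31, 30, 31 days between events).
So this recurs on the 2nd of each month.
September 2010: 2010-09-02.
October 2010: 2010-10-02.
Next: November 2010 → 2010-11-02.

2010-09-02, 2010-10-02, 2010-11-02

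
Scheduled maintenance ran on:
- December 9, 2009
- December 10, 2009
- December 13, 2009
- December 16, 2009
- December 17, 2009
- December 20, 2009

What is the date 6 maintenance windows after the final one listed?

The gap pattern 1, 3, 3, 1, 3 repeats every 3 events.
These are the Wednesdays, Thursdays and Sundays of each week.
Next Wednesday: December 23, 2009.
Next Thursday: December 24, 2009.
The following Sunday is December 27, 2009.
The following Wednesday is December 30, 2009.
Next Thursday: December 31, 2009.
Next Sunday: January 3, 2010.

January 3, 2010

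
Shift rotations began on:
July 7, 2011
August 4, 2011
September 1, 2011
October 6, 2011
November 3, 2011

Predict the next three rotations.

December 1, 2011; January 5, 2012; February 2, 2012

Gaps: 28, 28, 35, 28 days — a mix of 28 and 35. Every date is a Thursday.
Each is the 1st Thursday of its month.
1st Thursday of December 2011: December 1, 2011.
January 2012 — 1st Thursday is January 5, 2012.
February 2012 — 1st Thursday is February 2, 2012.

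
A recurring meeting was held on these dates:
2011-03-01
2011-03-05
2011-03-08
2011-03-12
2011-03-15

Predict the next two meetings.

2011-03-19, 2011-03-22

Every event lands on a Tuesday or Saturday (gaps cycle 4, 3, 4, 3).
So the schedule is: every Tuesday and Saturday.
Next Saturday: 2011-03-19.
The following Tuesday is 2011-03-22.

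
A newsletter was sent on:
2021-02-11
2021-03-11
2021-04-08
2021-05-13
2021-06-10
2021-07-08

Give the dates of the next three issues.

2021-08-12, 2021-09-09, 2021-10-14

All dates are Thursdays, 28, 28, 35, 28, 28 days apart.
Specifically, the 2nd Thursday of each month.
2nd Thursday of August 2021: 2021-08-12.
2nd Thursday of September 2021: 2021-09-09.
October 2021 — 2nd Thursday is 2021-10-14.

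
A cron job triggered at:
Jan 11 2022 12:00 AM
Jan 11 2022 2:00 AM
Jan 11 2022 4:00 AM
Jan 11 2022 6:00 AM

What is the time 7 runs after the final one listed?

The interval is a steady 2 hours (2, 2, 2).
Jan 11 2022 6:00 AM + 2 h = Jan 11 2022 8:00 AM.
Jan 11 2022 8:00 AM + 2 h = Jan 11 2022 10:00 AM.
Jan 11 2022 10:00 AM + 2 h = Jan 11 2022 12:00 PM.
Jan 11 2022 12:00 PM + 2 h = Jan 11 2022 2:00 PM.
Jan 11 2022 2:00 PM + 2 h = Jan 11 2022 4:00 PM.
Jan 11 2022 4:00 PM + 2 h = Jan 11 2022 6:00 PM.
Jan 11 2022 6:00 PM + 2 h = Jan 11 2022 8:00 PM.

Jan 11 2022 8:00 PM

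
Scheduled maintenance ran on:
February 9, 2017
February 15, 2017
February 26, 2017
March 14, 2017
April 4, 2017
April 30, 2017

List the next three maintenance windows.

Intervals are 6, 11, 16, 21, 26 days — an arithmetic progression with common difference 5.
Next gap: 31 days. April 30, 2017 + 31 days = May 31, 2017.
Next gap: 36 days. May 31, 2017 + 36 days = July 6, 2017.
Next gap: 41 days. July 6, 2017 + 41 days = August 16, 2017.

May 31, 2017; July 6, 2017; August 16, 2017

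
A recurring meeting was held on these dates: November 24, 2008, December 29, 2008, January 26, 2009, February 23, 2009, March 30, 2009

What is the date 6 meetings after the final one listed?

September 28, 2009

All Mondays; the gaps (35, 28, 28, 35) vary with month length.
This is the last Monday of each month.
April 2009 ends with Monday April 27, 2009.
Last Monday of May 2009: May 25, 2009.
Last Monday of June 2009: June 29, 2009.
Last Monday of July 2009: July 27, 2009.
Last Monday of August 2009: August 31, 2009.
September 2009 ends with Monday September 28, 2009.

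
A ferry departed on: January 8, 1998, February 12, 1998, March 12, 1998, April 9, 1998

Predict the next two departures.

May 14, 1998; June 11, 1998

These are Thursdays at 28- or 35-day spacing (35, 28, 28).
The pattern: 2nd Thursday of the month.
May 1998 — 2nd Thursday is May 14, 1998.
June 1998 — 2nd Thursday is June 11, 1998.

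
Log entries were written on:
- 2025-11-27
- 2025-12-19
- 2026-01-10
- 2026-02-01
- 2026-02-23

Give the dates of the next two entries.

Every event comes 22 days after the last (22, 22, 22, 22).
2026-02-23 + 22 days = 2026-03-17.
2026-03-17 + 22 days = 2026-04-08.

2026-03-17, 2026-04-08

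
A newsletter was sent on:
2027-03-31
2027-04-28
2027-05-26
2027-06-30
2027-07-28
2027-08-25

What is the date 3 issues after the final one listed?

Every date is a Wednesday; gaps 28, 28, 35, 28, 28 days.
Each is the last Wednesday of its month (at least one falls on the 29th or later, ruling out '4th Wednesday').
September 2027 ends with Wednesday 2027-09-29.
Last Wednesday of October 2027: 2027-10-27.
Last Wednesday of November 2027: 2027-11-24.

2027-11-24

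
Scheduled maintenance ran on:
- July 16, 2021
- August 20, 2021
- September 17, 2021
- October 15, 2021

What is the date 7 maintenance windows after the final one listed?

May 20, 2022

Gaps: 35, 28, 28 days — a mix of 28 and 35. Every date is a Friday.
Each is the 3rd Friday of its month.
3rd Friday of November 2021: November 19, 2021.
3rd Friday of December 2021: December 17, 2021.
3rd Friday of January 2022: January 21, 2022.
3rd Friday of February 2022: February 18, 2022.
3rd Friday of March 2022: March 18, 2022.
3rd Friday of April 2022: April 15, 2022.
3rd Friday of May 2022: May 20, 2022.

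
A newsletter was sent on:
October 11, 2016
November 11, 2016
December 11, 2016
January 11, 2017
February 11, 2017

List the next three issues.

Gaps: 31, 30, 31, 31 days — not constant. Every event is on the 11th of the month.
Pattern: the 11th of each month.
Next: March 2017 → March 11, 2017.
Next: April 2017 → April 11, 2017.
Next: May 2017 → May 11, 2017.

March 11, 2017; April 11, 2017; May 11, 2017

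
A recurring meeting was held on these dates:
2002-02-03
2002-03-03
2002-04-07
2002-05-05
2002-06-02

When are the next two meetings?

All dates are Sundays, 28, 35, 28, 28 days apart.
Specifically, the 1st Sunday of each month.
1st Sunday of July 2002: 2002-07-07.
August 2002 — 1st Sunday is 2002-08-04.

2002-07-07, 2002-08-04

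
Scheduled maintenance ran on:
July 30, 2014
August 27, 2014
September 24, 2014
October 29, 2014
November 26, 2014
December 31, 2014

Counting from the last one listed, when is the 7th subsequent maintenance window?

Every date is a Wednesday; gaps 28, 28, 35, 28, 35 days.
Each is the last Wednesday of its month (at least one falls on the 29th or later, ruling out '4th Wednesday').
Last Wednesday of January 2015: January 28, 2015.
Last Wednesday of February 2015: February 25, 2015.
March 2015 ends with Wednesday March 25, 2015.
April 2015 ends with Wednesday April 29, 2015.
Last Wednesday of May 2015: May 27, 2015.
June 2015 ends with Wednesday June 24, 2015.
July 2015 ends with Wednesday July 29, 2015.

July 29, 2015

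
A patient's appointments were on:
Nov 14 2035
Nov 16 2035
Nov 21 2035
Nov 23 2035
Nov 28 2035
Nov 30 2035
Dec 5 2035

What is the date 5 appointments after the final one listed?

Gaps: 2, 5, 2, 5, 2, 5 days — not constant, but cyclic with period 2.
The events fall on every Wednesday and Friday.
Next Friday: Dec 7 2035.
The following Wednesday is Dec 12 2035.
The following Friday is Dec 14 2035.
Next Wednesday: Dec 19 2035.
Next Friday: Dec 21 2035.

Dec 21 2035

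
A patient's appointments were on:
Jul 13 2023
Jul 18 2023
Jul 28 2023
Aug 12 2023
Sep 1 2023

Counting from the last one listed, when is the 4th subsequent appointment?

Jan 9 2024

Gaps: 5, 10, 15, 20 days — each gap is 5 larger than the previous one.
Next gap: 25 days. Sep 1 2023 + 25 days = Sep 26 2023.
Next gap: 30 days. Sep 26 2023 + 30 days = Oct 26 2023.
Next gap: 35 days. Oct 26 2023 + 35 days = Nov 30 2023.
Next gap: 40 days. Nov 30 2023 + 40 days = Jan 9 2024.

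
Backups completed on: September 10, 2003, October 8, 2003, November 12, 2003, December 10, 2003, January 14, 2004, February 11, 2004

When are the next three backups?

March 10, 2004; April 14, 2004; May 12, 2004

All dates are Wednesdays, 28, 35, 28, 35, 28 days apart.
Specifically, the 2nd Wednesday of each month.
March 2004 — 2nd Wednesday is March 10, 2004.
2nd Wednesday of April 2004: April 14, 2004.
2nd Wednesday of May 2004: May 12, 2004.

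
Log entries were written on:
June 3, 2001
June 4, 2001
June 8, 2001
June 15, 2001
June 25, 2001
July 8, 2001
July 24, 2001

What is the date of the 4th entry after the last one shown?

October 26, 2001

Intervals are 1, 4, 7, 10, 13, 16 days — an arithmetic progression with common difference 3.
Next gap: 19 days. July 24, 2001 + 19 days = August 12, 2001.
Next gap: 22 days. August 12, 2001 + 22 days = September 3, 2001.
Next gap: 25 days. September 3, 2001 + 25 days = September 28, 2001.
Next gap: 28 days. September 28, 2001 + 28 days = October 26, 2001.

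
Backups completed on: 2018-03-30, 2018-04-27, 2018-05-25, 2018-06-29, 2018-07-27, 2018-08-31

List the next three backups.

2018-09-28, 2018-10-26, 2018-11-30

All Fridays; the gaps (28, 28, 35, 28, 35) vary with month length.
This is the last Friday of each month.
September 2018 ends with Friday 2018-09-28.
October 2018 ends with Friday 2018-10-26.
November 2018 ends with Friday 2018-11-30.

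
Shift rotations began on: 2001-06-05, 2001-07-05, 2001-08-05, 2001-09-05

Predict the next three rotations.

Gaps: 30, 31, 31 days — not constant. Every event is on the 5th of the month.
Pattern: the 5th of each month.
October 2001: 2001-10-05.
November 2001: 2001-11-05.
December 2001: 2001-12-05.

2001-10-05, 2001-11-05, 2001-12-05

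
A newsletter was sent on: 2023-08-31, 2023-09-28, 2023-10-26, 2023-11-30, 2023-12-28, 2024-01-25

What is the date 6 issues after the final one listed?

2024-07-25

Every date is a Thursday; gaps 28, 28, 35, 28, 28 days.
Each is the last Thursday of its month (at least one falls on the 29th or later, ruling out '4th Thursday').
February 2024 ends with Thursday 2024-02-29.
March 2024 ends with Thursday 2024-03-28.
Last Thursday of April 2024: 2024-04-25.
May 2024 ends with Thursday 2024-05-30.
June 2024 ends with Thursday 2024-06-27.
July 2024 ends with Thursday 2024-07-25.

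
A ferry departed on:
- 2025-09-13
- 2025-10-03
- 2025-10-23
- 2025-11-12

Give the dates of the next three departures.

2025-12-02, 2025-12-22, 2026-01-11

Gaps between consecutive events: 20, 20, 20 days — a constant 20-day interval.
2025-11-12 + 20 days = 2025-12-02.
2025-12-02 + 20 days = 2025-12-22.
2025-12-22 + 20 days = 2026-01-11.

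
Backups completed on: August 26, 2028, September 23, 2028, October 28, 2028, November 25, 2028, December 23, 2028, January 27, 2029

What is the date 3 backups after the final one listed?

April 28, 2029

Gaps: 28, 35, 28, 28, 35 days — a mix of 28 and 35. Every date is a Saturday.
Each is the 4th Saturday of its month.
February 2029 — 4th Saturday is February 24, 2029.
March 2029 — 4th Saturday is March 24, 2029.
4th Saturday of April 2029: April 28, 2029.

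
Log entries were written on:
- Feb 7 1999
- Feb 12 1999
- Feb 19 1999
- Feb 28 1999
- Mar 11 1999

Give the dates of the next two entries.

Mar 24 1999, Apr 8 1999

The spacing grows by 2 each time: 5, 7, 9, 11 days.
Next gap: 13 days. Mar 11 1999 + 13 days = Mar 24 1999.
Next gap: 15 days. Mar 24 1999 + 15 days = Apr 8 1999.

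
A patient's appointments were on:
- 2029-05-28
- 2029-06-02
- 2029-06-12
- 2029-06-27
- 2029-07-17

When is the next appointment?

Gaps: 5, 10, 15, 20 days — each gap is 5 larger than the previous one.
Next gap: 25 days. 2029-07-17 + 25 days = 2029-08-11.

2029-08-11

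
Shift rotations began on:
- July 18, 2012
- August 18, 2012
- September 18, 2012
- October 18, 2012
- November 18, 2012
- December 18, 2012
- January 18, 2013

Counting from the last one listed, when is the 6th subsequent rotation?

Each date is the 18th; the gaps (31, 31, 30, 31, 30, 31) track the month lengths.
The rule is the 18th of each month.
February 2013: February 18, 2013.
March 2013: March 18, 2013.
April 2013: April 18, 2013.
Next: May 2013 → May 18, 2013.
Next: June 2013 → June 18, 2013.
Next: July 2013 → July 18, 2013.

July 18, 2013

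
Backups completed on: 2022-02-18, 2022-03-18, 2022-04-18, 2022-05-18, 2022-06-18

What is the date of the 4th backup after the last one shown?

Each date is the 18th; the gaps (28, 31, 30, 31) track the month lengths.
The rule is the 18th of each month.
July 2022: 2022-07-18.
August 2022: 2022-08-18.
September 2022: 2022-09-18.
October 2022: 2022-10-18.

2022-10-18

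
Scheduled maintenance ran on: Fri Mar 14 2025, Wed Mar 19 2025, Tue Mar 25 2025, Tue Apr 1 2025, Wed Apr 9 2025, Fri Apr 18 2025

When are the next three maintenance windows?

Gaps: 5, 6, 7, 8, 9 days — each gap is 1 larger than the previous one.
Next gap: 10 days. Fri Apr 18 2025 + 10 days = Mon Apr 28 2025.
Next gap: 11 days. Mon Apr 28 2025 + 11 days = Fri May 9 2025.
Next gap: 12 days. Fri May 9 2025 + 12 days = Wed May 21 2025.

Mon Apr 28 2025, Fri May 9 2025, Wed May 21 2025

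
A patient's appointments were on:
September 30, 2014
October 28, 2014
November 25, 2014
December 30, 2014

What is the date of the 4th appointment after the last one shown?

April 28, 2015

Every date is a Tuesday; gaps 28, 28, 35 days.
Each is the last Tuesday of its month (at least one falls on the 29th or later, ruling out '4th Tuesday').
January 2015 ends with Tuesday January 27, 2015.
February 2015 ends with Tuesday February 24, 2015.
Last Tuesday of March 2015: March 31, 2015.
April 2015 ends with Tuesday April 28, 2015.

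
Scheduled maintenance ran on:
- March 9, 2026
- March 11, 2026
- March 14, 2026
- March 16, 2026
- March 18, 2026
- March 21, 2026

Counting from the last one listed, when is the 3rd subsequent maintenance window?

March 28, 2026

Every event lands on a Monday or Wednesday or Saturday (gaps cycle 2, 3, 2, 2, 3).
So the schedule is: every Monday, Wednesday and Saturday.
Next Monday: March 23, 2026.
The following Wednesday is March 25, 2026.
Next Saturday: March 28, 2026.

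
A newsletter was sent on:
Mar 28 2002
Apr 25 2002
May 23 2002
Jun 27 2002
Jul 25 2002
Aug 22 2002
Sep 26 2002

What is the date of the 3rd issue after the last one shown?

All dates are Thursdays, 28, 28, 35, 28, 28, 35 days apart.
Specifically, the 4th Thursday of each month.
October 2002 — 4th Thursday is Oct 24 2002.
4th Thursday of November 2002: Nov 28 2002.
December 2002 — 4th Thursday is Dec 26 2002.

Dec 26 2002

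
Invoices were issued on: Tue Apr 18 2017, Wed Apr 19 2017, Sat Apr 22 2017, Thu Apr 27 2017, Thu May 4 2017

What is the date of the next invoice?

Sat May 13 2017

Gaps: 1, 3, 5, 7 days — each gap is 2 larger than the previous one.
Next gap: 9 days. Thu May 4 2017 + 9 days = Sat May 13 2017.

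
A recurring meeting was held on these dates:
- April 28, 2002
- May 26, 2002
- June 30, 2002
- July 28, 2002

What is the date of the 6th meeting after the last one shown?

These are Sundays with 28, 35, 28-day gaps.
Each is the final Sunday of its month — June 30, 2002 is past the 28th, so '4th Sunday' doesn't fit.
Last Sunday of August 2002: August 25, 2002.
September 2002 ends with Sunday September 29, 2002.
Last Sunday of October 2002: October 27, 2002.
November 2002 ends with Sunday November 24, 2002.
December 2002 ends with Sunday December 29, 2002.
January 2003 ends with Sunday January 26, 2003.

January 26, 2003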